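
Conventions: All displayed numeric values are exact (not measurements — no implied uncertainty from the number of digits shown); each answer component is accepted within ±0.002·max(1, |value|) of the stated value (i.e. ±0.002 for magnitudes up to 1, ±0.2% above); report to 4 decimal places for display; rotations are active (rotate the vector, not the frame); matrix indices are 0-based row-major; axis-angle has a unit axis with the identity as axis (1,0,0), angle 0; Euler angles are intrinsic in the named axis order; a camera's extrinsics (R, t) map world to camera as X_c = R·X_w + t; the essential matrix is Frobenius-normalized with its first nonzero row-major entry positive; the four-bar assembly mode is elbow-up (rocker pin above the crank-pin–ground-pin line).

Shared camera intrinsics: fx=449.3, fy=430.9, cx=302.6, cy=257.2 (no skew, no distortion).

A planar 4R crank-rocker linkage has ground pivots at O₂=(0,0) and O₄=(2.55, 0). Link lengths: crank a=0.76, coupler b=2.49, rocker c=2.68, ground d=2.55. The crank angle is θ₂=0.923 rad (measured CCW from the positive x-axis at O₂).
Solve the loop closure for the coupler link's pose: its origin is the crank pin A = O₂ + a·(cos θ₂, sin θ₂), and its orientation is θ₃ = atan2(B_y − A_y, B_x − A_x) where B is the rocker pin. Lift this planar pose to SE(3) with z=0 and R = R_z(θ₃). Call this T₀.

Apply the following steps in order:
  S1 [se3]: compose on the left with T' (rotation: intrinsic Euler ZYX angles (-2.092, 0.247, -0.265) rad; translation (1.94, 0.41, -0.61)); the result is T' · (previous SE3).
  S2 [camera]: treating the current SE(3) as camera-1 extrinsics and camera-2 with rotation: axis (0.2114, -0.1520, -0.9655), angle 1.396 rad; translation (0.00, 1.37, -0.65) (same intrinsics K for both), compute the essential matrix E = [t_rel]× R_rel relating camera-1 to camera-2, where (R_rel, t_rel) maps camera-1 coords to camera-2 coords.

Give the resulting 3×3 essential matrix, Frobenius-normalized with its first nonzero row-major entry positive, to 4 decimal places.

source (fourbar_fk): coupler pose = R=[0.5940 -0.8045 0.0000; 0.8045 0.5940 0.0000; 0.0000 0.0000 1.0000], t=(0.4586, 0.6060, 0.0000)
after S1 (compose_se3): R=[0.4121 0.9045 0.1096; -0.8414 0.4240 -0.3350; -0.3495 0.0458 0.9358], t=(2.2451, -0.2332, -0.8760)
after S2 (essential): [0.1581 0.0740 0.4988; 0.0378 -0.1287 0.4798; -0.3339 -0.5996 0.0388]

matrix = [0.1581 0.0740 0.4988; 0.0378 -0.1287 0.4798; -0.3339 -0.5996 0.0388]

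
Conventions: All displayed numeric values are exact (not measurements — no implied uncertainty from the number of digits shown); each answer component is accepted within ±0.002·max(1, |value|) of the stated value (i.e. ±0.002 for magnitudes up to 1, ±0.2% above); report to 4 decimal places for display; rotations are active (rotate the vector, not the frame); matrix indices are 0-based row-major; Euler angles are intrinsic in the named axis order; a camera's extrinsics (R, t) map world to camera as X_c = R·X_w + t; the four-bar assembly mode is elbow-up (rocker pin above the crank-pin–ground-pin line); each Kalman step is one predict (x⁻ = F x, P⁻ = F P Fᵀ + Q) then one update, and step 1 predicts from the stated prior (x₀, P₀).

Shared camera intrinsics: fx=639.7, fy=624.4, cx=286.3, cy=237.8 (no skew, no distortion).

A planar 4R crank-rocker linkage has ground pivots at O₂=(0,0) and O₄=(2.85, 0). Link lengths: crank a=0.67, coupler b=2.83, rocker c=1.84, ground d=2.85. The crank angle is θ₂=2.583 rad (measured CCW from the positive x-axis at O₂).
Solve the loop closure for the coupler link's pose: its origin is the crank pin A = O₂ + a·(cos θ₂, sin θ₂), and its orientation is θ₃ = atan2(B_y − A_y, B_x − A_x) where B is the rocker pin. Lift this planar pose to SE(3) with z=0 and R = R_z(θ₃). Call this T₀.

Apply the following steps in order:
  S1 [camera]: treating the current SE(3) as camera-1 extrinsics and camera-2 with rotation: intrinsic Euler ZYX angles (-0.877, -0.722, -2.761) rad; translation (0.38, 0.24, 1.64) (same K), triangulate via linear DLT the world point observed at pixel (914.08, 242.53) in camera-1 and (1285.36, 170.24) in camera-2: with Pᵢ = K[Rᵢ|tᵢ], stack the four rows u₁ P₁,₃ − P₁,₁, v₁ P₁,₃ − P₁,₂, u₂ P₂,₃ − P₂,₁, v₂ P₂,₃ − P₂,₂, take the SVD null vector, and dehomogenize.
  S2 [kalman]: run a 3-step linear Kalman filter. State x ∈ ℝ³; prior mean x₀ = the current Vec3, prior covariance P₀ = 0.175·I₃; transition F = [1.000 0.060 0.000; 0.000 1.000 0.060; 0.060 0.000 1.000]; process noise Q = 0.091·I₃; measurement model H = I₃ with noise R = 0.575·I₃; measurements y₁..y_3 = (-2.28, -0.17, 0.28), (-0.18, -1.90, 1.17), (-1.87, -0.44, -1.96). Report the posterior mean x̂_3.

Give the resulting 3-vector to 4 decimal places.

result = (-0.5388, -0.9772, 0.2117)

source (fourbar_fk): coupler pose = R=[0.8956 -0.4448 0.0000; 0.4448 0.8956 0.0000; 0.0000 0.0000 1.0000], t=(-0.5682, 0.3551, 0.0000)
after S1 (triangulate): (1.8792, -1.3152, 1.7322)
after S2 (kf_track): (-0.5388, -0.9772, 0.2117)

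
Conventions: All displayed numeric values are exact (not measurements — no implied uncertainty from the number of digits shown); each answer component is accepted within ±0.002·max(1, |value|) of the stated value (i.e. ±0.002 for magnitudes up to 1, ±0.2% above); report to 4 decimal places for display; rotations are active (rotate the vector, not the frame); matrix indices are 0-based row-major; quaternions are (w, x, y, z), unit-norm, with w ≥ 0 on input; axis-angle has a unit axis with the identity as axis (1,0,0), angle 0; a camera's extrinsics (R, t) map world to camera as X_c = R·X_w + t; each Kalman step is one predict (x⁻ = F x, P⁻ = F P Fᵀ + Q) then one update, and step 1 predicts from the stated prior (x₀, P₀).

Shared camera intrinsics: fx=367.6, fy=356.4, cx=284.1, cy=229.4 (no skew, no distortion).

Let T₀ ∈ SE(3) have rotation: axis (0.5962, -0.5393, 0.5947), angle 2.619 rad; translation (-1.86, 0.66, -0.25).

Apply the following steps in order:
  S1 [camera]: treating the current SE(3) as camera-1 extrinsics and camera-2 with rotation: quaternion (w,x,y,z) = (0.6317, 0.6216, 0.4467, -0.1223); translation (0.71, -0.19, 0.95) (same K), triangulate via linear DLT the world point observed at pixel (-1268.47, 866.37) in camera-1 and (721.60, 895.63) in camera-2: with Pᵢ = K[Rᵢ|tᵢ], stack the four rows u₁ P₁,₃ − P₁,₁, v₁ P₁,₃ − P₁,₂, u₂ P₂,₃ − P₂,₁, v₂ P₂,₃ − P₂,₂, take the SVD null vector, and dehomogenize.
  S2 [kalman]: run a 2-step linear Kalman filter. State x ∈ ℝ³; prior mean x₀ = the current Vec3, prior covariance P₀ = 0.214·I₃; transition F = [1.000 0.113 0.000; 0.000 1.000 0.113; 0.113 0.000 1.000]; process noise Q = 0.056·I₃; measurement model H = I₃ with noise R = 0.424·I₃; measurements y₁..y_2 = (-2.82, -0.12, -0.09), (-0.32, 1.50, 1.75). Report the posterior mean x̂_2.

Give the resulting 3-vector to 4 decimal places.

result = (-0.1428, 0.8113, -0.1889)

after S1 (triangulate): (1.1983, 1.1376, -1.9085)
after S2 (kf_track): (-0.1428, 0.8113, -0.1889)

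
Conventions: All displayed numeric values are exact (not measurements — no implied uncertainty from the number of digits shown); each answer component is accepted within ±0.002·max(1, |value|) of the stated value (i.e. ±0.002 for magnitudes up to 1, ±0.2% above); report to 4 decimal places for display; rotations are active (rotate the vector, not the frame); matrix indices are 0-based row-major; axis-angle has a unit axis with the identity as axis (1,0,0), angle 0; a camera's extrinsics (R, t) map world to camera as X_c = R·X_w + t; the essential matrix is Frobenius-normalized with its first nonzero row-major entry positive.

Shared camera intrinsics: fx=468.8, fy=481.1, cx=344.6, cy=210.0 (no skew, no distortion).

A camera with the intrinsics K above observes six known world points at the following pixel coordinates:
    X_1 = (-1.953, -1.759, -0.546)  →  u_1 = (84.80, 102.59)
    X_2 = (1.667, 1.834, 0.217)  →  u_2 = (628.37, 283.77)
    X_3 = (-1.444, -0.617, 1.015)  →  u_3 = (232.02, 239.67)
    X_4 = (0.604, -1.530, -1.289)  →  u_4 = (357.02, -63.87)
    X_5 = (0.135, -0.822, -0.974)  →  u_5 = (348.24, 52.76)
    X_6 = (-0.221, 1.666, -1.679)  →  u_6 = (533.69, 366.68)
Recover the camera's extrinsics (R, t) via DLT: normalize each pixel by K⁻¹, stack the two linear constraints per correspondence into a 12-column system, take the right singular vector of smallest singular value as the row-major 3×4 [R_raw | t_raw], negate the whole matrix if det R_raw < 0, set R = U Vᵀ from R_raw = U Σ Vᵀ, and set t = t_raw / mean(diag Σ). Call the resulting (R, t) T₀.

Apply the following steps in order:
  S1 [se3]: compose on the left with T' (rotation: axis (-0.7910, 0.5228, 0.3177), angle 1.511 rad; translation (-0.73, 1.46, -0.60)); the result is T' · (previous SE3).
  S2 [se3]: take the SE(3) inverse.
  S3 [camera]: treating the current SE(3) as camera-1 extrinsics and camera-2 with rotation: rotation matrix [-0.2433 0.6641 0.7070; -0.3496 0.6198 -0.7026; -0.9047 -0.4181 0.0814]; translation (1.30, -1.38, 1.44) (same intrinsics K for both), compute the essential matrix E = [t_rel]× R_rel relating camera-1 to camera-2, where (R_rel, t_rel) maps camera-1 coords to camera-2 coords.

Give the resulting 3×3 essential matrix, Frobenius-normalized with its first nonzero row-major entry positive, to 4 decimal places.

source (pnp_recover): camera pose = R=[0.8745 0.4849 -0.0100; -0.4539 0.8255 0.3355; 0.1709 -0.2889 0.9420], t=(0.2999, -0.1600, 4.4098)
after S1 (compose_se3): R=[0.9360 -0.3510 0.0257; -0.0448 -0.0465 0.9979; -0.3491 -0.9352 -0.0592], t=(0.8367, 5.5586, -0.0438)
after S2 (invert_se3): R=[0.9360 -0.0448 -0.3491; -0.3510 -0.0465 -0.9352; 0.0257 0.9979 -0.0592], t=(-0.5494, 0.5111, -5.5710)
after S3 (essential): [0.2282 -0.2256 -0.0354; -0.6486 0.0322 -0.1465; -0.0512 -0.6171 -0.2631]

matrix = [0.2282 -0.2256 -0.0354; -0.6486 0.0322 -0.1465; -0.0512 -0.6171 -0.2631]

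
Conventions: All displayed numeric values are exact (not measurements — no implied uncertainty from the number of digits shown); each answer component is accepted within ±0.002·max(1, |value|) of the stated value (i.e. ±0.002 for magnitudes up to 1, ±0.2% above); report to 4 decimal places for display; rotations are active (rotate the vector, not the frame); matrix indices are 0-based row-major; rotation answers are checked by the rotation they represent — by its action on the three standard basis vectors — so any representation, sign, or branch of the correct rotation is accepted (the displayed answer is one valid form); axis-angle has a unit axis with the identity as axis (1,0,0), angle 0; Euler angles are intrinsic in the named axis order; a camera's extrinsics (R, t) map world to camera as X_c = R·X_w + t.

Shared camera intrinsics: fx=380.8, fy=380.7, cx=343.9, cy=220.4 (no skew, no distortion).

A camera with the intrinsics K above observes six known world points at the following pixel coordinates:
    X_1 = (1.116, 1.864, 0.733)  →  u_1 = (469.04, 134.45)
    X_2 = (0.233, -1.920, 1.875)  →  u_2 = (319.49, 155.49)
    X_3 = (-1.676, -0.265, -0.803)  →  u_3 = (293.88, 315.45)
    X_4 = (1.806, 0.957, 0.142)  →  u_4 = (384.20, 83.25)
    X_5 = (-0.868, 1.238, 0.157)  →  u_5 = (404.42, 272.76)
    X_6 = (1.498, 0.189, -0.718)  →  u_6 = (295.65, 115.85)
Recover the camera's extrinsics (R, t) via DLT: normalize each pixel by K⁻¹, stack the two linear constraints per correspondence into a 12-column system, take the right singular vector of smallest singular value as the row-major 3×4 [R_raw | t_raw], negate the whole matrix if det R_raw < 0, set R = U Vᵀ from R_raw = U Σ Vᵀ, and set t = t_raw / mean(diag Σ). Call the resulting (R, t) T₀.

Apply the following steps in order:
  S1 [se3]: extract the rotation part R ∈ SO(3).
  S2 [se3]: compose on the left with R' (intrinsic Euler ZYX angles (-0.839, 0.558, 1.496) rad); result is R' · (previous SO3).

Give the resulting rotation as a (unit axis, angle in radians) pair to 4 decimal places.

rotation (axis_angle) = ((0.6388, 0.6386, -0.4291), 2.7491)

source (pnp_recover): camera pose = R=[-0.0619 0.7756 0.6282; -0.9223 0.1961 -0.3330; -0.3815 -0.5999 0.7032], t=(-0.2100, -0.2100, 5.9816)
after S1 (rot_of_se3): [-0.0619 0.7756 0.6282; -0.9223 0.1961 -0.3330; -0.3815 -0.5999 0.7032]
after S2 (compose_so3): [-0.1388 0.9490 -0.2831; 0.6207 -0.1393 -0.7715; -0.7716 -0.2828 -0.5697]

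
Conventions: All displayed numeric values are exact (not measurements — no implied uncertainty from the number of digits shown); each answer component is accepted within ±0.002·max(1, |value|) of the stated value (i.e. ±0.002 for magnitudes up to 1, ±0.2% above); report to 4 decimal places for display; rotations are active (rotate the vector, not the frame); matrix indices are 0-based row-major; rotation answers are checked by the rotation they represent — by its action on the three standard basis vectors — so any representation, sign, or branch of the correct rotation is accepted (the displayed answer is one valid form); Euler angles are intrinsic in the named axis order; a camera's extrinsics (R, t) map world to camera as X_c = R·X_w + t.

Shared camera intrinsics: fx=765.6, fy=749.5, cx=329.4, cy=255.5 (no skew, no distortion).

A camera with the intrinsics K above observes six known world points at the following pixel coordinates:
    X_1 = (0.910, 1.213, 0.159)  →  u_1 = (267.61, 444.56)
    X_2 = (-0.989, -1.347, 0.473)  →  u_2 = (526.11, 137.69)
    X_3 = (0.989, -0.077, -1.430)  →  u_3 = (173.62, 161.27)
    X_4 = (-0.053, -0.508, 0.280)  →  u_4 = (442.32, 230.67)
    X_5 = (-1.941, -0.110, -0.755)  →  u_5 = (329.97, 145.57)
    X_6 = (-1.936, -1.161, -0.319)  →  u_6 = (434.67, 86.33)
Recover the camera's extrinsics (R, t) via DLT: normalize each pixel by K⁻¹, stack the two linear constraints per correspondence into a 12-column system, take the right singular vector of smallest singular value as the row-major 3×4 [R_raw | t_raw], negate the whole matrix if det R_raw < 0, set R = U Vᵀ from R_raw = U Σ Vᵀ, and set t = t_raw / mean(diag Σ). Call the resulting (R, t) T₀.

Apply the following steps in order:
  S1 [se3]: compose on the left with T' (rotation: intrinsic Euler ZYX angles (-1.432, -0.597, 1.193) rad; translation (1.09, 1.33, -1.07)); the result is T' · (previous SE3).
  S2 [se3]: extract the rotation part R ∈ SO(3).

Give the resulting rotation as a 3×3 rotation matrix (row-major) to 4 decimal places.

rotation (matrix) = ((0.9702, -0.1537, 0.1873), (0.2060, 0.9300, -0.3043), (-0.1274, 0.3338, 0.9340))

source (pnp_recover): camera pose = R=[-0.1294 -0.5917 0.7957; 0.3035 0.7403 0.5999; -0.9440 0.3191 0.0838], t=(0.2900, 0.0400, 5.6491)
after S1 (compose_se3): R=[0.9702 -0.1537 0.1873; 0.2060 0.9300 -0.3043; -0.1274 0.3338 0.9340], t=(-4.2274, 1.5490, 0.8471)
after S2 (rot_of_se3): [0.9702 -0.1537 0.1873; 0.2060 0.9300 -0.3043; -0.1274 0.3338 0.9340]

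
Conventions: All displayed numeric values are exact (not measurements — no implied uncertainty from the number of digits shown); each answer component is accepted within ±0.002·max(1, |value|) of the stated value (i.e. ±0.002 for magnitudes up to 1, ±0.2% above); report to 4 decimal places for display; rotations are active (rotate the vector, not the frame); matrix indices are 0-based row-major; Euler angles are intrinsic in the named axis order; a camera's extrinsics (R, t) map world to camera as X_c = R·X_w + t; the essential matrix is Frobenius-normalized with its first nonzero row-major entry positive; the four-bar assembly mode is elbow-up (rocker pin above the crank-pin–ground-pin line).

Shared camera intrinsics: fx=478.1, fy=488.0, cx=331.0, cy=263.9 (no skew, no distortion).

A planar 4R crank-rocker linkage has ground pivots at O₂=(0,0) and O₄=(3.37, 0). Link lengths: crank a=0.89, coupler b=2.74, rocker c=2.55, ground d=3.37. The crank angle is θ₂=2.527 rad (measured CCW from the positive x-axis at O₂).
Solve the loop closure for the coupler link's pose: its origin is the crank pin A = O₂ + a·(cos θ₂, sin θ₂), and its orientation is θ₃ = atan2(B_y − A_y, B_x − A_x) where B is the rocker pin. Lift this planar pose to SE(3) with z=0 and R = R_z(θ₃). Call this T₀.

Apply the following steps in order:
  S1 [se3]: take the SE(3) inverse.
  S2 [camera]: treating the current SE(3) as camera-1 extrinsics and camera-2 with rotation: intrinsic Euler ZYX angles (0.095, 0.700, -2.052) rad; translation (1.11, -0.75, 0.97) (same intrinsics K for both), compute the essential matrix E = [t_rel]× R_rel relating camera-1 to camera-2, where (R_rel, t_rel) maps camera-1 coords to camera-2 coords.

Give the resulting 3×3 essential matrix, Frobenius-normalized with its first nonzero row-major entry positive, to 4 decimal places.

matrix = [0.5321 0.3690 -0.2522; 0.3150 -0.3797 -0.1429; 0.1681 -0.4687 -0.0734]

source (fourbar_fk): coupler pose = R=[0.8666 -0.4989 0.0000; 0.4989 0.8666 0.0000; 0.0000 0.0000 1.0000], t=(-0.7271, 0.5132, 0.0000)
after S1 (invert_se3): R=[0.8666 0.4989 0.0000; -0.4989 0.8666 0.0000; 0.0000 0.0000 1.0000], t=(0.3741, -0.8075, 0.0000)
after S2 (essential): [0.5321 0.3690 -0.2522; 0.3150 -0.3797 -0.1429; 0.1681 -0.4687 -0.0734]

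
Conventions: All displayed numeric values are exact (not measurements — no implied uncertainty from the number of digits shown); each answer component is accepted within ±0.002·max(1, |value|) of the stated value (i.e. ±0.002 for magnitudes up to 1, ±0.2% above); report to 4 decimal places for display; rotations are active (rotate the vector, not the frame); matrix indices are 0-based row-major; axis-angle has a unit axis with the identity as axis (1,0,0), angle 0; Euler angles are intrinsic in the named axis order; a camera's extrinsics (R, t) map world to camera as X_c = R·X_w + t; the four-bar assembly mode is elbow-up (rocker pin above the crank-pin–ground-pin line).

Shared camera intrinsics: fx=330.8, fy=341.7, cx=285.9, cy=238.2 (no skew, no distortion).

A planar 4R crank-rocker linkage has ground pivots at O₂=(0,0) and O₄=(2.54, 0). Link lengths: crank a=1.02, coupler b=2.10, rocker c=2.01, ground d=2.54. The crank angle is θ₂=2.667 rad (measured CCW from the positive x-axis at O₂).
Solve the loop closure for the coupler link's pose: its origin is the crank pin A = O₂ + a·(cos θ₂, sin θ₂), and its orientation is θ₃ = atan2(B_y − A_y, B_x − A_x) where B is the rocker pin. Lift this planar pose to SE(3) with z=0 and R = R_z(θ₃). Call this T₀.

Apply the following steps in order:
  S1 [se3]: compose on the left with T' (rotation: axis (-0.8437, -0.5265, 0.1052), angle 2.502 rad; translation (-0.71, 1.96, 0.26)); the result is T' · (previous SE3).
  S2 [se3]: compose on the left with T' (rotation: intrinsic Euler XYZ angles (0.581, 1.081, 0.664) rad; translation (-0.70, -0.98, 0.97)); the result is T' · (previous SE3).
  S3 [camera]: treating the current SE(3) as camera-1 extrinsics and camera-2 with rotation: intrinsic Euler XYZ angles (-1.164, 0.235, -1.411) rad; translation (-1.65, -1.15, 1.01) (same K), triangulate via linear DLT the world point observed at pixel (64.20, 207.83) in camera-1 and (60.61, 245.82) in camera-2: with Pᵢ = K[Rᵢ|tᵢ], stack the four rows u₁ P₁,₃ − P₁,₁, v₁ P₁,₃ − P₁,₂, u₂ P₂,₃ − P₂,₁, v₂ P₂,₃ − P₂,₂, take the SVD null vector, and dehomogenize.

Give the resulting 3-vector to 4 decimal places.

result = (1.7863, -1.7070, 1.9475)

source (fourbar_fk): coupler pose = R=[0.9157 -0.4019 0.0000; 0.4019 0.9157 0.0000; 0.0000 0.0000 1.0000], t=(-0.9073, 0.4661, 0.0000)
after S1 (compose_se3): R=[0.7365 0.4825 -0.4741; 0.6688 -0.6243 0.4036; -0.1013 -0.6144 -0.7825], t=(-0.8020, 1.0356, -0.1611)
after S2 (compose_se3): R=[-0.0104 -0.1824 -0.9832; 0.9271 0.3666 -0.0778; 0.3746 -0.9123 0.1653], t=(-1.4396, -1.2848, 2.0196)
after S3 (triangulate): (1.7863, -1.7070, 1.9475)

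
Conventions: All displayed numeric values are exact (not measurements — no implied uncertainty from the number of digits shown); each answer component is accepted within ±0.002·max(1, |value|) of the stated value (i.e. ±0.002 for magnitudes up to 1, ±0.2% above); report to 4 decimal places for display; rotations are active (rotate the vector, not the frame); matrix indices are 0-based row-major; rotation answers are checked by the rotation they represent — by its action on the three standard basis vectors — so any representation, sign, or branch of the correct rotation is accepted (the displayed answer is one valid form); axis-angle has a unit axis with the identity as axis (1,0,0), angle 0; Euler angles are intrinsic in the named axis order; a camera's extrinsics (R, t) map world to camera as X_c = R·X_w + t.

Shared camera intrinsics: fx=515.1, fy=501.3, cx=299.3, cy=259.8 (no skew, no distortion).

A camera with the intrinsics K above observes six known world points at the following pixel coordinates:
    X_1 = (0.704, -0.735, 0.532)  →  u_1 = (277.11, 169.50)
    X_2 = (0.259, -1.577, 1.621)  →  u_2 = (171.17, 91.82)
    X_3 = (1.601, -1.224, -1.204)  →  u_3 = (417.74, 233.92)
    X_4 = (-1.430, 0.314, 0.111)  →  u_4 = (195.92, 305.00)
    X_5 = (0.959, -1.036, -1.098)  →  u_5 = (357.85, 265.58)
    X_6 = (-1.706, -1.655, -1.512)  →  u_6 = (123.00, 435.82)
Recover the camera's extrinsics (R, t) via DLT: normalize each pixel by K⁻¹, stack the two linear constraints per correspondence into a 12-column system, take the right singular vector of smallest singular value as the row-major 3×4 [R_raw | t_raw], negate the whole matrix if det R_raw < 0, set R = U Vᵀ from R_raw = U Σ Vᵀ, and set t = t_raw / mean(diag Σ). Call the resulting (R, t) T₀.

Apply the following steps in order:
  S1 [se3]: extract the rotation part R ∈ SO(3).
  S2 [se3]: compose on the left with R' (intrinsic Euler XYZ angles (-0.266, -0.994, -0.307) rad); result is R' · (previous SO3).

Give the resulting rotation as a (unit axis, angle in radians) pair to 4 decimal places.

rotation (axis_angle) = ((0.7619, -0.6461, -0.0450), 1.7530)

source (pnp_recover): camera pose = R=[0.8192 0.3617 -0.4451; -0.5377 0.2142 -0.8155; -0.1996 0.9073 0.3700], t=(-0.3300, -0.1000, 6.5501)
after S1 (rot_of_se3): [0.8192 0.3617 -0.4451; -0.5377 0.2142 -0.8155; -0.1996 0.9073 0.3700]
after S2 (compose_so3): [0.5045 -0.5372 -0.6759; -0.6257 0.3119 -0.7150; 0.5949 0.7837 -0.1788]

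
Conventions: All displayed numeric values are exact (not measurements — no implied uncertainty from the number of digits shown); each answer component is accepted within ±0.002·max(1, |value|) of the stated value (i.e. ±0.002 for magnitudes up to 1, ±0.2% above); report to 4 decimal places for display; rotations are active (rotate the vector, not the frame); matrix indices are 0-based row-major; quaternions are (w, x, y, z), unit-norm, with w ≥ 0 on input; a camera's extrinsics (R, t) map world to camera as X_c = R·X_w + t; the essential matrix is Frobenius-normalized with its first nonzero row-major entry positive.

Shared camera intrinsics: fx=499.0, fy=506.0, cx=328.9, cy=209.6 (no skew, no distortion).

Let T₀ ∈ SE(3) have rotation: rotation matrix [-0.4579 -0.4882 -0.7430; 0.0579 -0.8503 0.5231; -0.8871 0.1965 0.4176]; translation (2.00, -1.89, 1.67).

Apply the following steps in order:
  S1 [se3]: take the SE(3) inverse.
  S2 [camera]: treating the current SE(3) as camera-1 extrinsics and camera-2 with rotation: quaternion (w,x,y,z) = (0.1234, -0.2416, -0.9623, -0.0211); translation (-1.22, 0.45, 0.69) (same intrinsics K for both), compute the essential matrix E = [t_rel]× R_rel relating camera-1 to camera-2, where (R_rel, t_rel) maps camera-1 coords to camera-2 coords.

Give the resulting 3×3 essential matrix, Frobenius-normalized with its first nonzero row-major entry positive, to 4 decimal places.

after S1 (invert_se3): R=[-0.4579 0.0579 -0.8871; -0.4882 -0.8503 0.1965; -0.7430 0.5231 0.4176], t=(2.5067, -0.9588, 1.7771)
after S2 (essential): [0.0329 0.0570 -0.0239; -0.4829 0.2058 0.4733; -0.1883 -0.6714 0.0967]

matrix = [0.0329 0.0570 -0.0239; -0.4829 0.2058 0.4733; -0.1883 -0.6714 0.0967]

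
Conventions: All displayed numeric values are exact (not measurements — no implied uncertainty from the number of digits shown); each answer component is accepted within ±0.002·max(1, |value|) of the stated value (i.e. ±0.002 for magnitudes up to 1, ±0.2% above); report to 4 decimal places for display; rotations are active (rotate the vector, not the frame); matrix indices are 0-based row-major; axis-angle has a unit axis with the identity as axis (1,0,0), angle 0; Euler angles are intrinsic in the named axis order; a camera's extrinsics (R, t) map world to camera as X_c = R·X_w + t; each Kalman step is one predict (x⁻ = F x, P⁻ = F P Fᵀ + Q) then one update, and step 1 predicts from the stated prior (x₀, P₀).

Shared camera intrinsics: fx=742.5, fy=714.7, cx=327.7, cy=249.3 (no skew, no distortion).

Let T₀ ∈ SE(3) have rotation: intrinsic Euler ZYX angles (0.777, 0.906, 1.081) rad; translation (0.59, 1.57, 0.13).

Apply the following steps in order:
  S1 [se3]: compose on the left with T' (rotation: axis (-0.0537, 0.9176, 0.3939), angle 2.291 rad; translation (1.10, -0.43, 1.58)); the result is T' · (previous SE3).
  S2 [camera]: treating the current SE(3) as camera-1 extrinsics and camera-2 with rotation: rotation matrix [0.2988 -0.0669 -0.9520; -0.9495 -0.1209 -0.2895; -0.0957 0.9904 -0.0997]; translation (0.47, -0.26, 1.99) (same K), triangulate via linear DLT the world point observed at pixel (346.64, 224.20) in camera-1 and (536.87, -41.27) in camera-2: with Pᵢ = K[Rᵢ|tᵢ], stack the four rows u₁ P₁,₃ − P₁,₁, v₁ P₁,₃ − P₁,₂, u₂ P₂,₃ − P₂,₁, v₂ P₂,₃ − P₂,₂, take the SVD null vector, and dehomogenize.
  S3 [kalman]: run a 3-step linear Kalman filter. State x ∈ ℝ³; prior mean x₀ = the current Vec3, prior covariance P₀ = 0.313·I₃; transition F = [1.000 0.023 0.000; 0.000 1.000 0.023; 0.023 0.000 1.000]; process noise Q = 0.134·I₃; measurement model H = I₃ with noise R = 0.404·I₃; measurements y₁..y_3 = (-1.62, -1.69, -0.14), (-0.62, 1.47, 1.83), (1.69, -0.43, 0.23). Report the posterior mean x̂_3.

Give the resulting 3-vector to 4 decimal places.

result = (0.3462, -0.2005, 0.5993)

after S1 (compose_se3): R=[-0.9666 -0.0627 -0.2484; -0.0905 0.9906 0.1023; 0.2396 0.1214 -0.9633], t=(0.2056, 0.9379, 1.9784)
after S2 (triangulate): (0.1508, -1.0234, 0.3383)
after S3 (kf_track): (0.3462, -0.2005, 0.5993)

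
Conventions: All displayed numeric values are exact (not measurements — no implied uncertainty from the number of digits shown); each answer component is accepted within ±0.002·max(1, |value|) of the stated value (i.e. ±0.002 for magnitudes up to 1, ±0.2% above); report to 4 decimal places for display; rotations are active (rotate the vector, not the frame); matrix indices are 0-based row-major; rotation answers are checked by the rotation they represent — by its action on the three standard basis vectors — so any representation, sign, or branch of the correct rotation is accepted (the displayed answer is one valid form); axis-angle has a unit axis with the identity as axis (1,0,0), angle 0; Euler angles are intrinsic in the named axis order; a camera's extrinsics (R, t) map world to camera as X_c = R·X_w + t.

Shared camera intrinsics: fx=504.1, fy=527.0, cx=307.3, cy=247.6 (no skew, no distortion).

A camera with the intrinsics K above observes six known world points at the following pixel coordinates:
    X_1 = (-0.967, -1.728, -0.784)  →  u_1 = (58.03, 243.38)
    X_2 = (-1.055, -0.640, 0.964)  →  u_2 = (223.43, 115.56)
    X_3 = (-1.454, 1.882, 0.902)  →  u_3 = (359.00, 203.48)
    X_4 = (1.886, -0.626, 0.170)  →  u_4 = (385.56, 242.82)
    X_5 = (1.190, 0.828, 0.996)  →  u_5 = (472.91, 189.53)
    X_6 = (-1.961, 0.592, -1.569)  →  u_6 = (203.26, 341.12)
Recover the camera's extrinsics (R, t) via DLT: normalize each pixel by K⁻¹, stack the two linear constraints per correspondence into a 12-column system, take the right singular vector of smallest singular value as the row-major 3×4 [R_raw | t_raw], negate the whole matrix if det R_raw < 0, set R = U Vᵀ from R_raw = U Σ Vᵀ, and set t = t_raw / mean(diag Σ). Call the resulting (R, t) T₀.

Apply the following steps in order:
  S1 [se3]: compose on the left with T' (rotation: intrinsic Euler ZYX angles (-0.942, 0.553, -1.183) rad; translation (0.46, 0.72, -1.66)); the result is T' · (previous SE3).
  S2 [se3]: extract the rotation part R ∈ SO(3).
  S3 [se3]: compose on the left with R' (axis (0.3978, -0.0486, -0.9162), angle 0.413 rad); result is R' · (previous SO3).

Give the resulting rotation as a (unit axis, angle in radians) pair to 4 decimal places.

source (pnp_recover): camera pose = R=[0.5585 0.7461 0.3624; 0.1972 0.3049 -0.9317; -0.8057 0.5919 0.0232], t=(-0.1800, -0.0500, 4.9002)
after S1 (compose_se3): R=[-0.4139 0.8918 0.1830; -0.5723 -0.0985 -0.8141; -0.7080 -0.4417 0.5511], t=(4.6101, 2.6941, 0.0508)
after S2 (rot_of_se3): [-0.4139 0.8918 0.1830; -0.5723 -0.0985 -0.8141; -0.7080 -0.4417 0.5511]
after S3 (compose_so3): [-0.5586 0.8147 -0.1557; -0.2610 -0.3508 -0.8994; -0.7873 -0.4617 0.4086]

rotation (axis_angle) = ((0.3310, 0.4778, -0.8137), 2.4194)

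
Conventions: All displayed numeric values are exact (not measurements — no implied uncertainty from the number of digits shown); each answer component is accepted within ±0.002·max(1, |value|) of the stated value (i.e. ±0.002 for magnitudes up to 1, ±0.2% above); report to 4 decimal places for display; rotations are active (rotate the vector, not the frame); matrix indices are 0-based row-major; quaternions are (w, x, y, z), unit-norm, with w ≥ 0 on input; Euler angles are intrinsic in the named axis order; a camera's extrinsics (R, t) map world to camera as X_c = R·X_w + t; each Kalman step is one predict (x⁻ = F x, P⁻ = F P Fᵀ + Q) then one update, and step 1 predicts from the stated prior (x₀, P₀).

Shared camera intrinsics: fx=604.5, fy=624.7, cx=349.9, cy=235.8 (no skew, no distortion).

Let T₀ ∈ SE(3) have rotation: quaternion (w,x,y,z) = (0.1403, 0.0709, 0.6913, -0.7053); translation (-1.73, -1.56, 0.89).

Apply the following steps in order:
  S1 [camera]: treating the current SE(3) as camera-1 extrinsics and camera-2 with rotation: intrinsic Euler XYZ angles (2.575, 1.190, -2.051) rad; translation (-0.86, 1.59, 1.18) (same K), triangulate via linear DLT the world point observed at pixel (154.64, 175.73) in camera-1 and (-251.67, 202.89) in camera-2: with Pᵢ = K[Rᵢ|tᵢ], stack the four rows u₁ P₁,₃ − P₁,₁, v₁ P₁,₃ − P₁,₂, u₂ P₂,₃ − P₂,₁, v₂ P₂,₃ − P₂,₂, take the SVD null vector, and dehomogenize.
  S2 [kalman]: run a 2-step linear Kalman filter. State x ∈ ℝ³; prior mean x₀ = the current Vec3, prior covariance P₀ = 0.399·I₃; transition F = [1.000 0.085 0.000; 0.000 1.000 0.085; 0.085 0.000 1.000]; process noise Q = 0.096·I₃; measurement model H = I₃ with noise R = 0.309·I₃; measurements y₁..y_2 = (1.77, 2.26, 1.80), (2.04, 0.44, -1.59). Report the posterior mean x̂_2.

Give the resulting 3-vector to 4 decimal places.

result = (1.2722, 0.7001, -0.3487)

after S1 (triangulate): (-1.4791, -1.4047, -1.1586)
after S2 (kf_track): (1.2722, 0.7001, -0.3487)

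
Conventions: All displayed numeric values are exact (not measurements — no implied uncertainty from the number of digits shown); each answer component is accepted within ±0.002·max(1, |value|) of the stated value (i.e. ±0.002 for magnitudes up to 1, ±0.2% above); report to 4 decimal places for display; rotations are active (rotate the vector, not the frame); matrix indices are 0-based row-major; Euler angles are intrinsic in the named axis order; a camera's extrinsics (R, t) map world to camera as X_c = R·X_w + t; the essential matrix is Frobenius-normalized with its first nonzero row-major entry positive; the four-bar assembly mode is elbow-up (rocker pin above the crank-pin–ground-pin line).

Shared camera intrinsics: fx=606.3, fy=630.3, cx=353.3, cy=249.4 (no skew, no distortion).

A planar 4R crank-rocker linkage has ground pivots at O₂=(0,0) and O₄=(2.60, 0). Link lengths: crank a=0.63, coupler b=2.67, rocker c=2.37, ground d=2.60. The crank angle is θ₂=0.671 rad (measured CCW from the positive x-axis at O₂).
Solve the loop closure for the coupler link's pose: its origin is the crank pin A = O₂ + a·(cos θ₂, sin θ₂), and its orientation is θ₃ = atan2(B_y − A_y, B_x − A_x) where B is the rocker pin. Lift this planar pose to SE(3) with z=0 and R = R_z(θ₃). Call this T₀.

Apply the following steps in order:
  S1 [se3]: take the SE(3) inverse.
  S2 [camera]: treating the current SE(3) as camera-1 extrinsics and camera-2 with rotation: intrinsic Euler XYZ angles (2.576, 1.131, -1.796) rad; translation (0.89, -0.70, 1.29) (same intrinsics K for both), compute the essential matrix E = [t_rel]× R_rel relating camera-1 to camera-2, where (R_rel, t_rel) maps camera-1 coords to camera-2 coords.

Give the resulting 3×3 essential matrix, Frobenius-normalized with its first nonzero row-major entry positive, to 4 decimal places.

source (fourbar_fk): coupler pose = R=[0.6790 -0.7341 0.0000; 0.7341 0.6790 0.0000; 0.0000 0.0000 1.0000], t=(0.4934, 0.3917, 0.0000)
after S1 (invert_se3): R=[0.6790 0.7341 0.0000; -0.7341 0.6790 -0.0000; 0.0000 0.0000 1.0000], t=(-0.6226, 0.0962, 0.0000)
after S2 (essential): [0.5235 -0.0035 -0.1375; -0.1350 0.2348 -0.6520; -0.4513 0.0204 0.0676]

matrix = [0.5235 -0.0035 -0.1375; -0.1350 0.2348 -0.6520; -0.4513 0.0204 0.0676]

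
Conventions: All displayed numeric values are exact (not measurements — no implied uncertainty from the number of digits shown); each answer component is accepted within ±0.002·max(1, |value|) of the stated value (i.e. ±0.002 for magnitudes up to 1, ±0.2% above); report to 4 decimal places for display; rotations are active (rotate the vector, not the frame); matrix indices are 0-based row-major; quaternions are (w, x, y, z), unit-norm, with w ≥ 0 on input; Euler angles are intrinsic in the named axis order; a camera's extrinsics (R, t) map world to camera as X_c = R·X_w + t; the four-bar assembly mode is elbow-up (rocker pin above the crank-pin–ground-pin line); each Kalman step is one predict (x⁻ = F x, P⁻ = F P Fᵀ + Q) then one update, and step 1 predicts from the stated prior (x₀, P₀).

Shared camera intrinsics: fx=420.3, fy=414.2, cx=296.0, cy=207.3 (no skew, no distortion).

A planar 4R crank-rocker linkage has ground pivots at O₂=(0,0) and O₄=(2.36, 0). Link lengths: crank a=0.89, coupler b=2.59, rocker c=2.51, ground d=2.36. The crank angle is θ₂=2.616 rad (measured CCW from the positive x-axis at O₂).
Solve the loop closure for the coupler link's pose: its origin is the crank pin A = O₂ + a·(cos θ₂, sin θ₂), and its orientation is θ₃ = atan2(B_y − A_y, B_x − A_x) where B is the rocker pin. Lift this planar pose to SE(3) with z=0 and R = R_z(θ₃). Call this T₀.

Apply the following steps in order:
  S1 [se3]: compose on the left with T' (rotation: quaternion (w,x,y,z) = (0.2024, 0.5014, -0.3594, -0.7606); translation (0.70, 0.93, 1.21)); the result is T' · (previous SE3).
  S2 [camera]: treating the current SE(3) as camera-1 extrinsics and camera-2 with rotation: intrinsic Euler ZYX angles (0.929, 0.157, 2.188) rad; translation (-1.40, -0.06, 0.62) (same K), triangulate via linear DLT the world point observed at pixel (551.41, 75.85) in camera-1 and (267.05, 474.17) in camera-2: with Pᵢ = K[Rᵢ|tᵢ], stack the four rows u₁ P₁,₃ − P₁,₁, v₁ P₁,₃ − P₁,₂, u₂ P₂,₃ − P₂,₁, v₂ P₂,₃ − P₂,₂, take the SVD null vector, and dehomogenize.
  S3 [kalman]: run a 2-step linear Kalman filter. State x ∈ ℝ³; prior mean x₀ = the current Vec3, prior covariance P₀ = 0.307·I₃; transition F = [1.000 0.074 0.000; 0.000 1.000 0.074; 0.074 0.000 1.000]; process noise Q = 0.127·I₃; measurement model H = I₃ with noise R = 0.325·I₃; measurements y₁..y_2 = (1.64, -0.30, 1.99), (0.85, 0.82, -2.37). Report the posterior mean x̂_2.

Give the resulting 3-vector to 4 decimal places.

source (fourbar_fk): coupler pose = R=[0.7380 -0.6748 0.0000; 0.6748 0.7380 0.0000; 0.0000 0.0000 1.0000], t=(-0.7699, 0.4465, 0.0000)
after S1 (compose_se3): R=[-0.3419 0.2415 -0.9082; -0.9384 -0.0359 0.3437; 0.0504 0.9697 0.2389], t=(0.9963, 1.1499, 2.0199)
after S2 (triangulate): (1.8238, 1.9056, -1.4937)
after S3 (kf_track): (1.3143, 0.6889, -0.8398)

result = (1.3143, 0.6889, -0.8398)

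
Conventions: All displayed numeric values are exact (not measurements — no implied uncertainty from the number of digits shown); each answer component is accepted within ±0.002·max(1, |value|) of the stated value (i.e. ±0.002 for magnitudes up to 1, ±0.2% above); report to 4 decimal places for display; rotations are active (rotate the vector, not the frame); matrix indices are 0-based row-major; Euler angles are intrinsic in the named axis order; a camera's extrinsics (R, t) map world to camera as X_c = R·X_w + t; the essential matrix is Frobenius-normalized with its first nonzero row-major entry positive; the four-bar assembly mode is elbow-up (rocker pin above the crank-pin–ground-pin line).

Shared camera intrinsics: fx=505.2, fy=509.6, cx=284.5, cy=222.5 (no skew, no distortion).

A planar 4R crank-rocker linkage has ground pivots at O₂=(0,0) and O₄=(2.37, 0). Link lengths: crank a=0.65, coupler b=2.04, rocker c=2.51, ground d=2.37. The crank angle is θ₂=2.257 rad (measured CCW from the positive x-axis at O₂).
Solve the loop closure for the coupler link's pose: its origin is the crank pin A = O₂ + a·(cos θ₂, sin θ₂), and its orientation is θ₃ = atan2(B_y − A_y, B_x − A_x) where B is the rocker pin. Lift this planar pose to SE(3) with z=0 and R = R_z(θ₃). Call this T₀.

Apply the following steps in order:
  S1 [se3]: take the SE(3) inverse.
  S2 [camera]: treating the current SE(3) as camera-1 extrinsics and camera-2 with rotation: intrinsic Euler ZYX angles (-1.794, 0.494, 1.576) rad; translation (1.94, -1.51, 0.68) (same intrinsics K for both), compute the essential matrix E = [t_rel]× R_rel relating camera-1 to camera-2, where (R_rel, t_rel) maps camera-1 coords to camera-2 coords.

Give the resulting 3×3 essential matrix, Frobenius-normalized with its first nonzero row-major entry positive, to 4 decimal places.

source (fourbar_fk): coupler pose = R=[0.6527 -0.7577 0.0000; 0.7577 0.6527 0.0000; 0.0000 0.0000 1.0000], t=(-0.4118, 0.5029, 0.0000)
after S1 (invert_se3): R=[0.6527 0.7577 0.0000; -0.7577 0.6527 -0.0000; 0.0000 0.0000 1.0000], t=(-0.1122, -0.6402, 0.0000)
after S2 (essential): [0.1811 -0.4529 -0.0744; -0.2527 -0.4472 -0.3288; -0.5362 0.2042 -0.2354]

matrix = [0.1811 -0.4529 -0.0744; -0.2527 -0.4472 -0.3288; -0.5362 0.2042 -0.2354]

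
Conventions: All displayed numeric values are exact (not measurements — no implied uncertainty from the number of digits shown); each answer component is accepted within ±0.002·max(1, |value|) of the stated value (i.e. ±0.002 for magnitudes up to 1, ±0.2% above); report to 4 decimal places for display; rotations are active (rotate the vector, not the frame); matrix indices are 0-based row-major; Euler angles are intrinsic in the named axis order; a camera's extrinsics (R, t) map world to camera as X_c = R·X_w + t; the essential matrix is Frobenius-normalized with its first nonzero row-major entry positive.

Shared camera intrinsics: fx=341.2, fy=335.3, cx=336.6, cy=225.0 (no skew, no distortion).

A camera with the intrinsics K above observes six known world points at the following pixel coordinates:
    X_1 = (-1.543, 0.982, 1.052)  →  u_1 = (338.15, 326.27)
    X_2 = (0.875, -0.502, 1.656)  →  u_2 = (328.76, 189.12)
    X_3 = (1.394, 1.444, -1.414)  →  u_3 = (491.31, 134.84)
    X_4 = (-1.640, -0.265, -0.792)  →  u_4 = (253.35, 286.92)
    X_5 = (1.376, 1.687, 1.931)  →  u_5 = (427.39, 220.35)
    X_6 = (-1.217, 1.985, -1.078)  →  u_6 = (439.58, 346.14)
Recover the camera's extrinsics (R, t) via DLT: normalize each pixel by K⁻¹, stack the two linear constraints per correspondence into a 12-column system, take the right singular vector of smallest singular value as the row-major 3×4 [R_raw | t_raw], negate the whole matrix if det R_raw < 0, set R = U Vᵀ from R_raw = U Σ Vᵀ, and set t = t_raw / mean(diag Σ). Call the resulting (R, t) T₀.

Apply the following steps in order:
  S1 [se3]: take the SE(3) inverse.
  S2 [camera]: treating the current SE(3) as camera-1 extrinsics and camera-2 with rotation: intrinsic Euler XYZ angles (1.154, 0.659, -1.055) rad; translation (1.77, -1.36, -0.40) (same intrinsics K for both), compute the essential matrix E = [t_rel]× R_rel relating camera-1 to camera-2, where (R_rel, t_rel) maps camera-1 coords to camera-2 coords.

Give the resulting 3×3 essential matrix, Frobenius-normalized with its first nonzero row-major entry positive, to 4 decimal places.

source (pnp_recover): camera pose = R=[0.4720 0.8804 -0.0470; -0.8414 0.4657 0.2740; 0.2631 -0.0898 0.9606], t=(-0.0599, -0.2601, 5.3903)
after S1 (invert_se3): R=[0.4720 -0.8414 0.2631; 0.8804 0.4657 -0.0898; -0.0470 0.2740 0.9606], t=(-1.6089, 0.6579, -5.1093)
after S2 (essential): [0.3845 0.3367 -0.1518; 0.2246 0.4143 -0.0974; -0.4944 0.4629 0.1594]

matrix = [0.3845 0.3367 -0.1518; 0.2246 0.4143 -0.0974; -0.4944 0.4629 0.1594]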